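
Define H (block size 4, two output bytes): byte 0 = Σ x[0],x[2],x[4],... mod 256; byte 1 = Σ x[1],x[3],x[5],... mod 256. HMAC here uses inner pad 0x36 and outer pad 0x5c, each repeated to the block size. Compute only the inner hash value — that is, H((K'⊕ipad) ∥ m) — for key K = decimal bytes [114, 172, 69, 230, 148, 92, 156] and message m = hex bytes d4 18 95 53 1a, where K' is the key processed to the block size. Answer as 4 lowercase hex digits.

8a79

Key decimal bytes [114, 172, 69, 230, 148, 92, 156] = 72 ac 45 e6 94 5c 9c is 7 bytes > B = 4, so hash it first: H(key) = e7 ee, then zero-pad to 4 bytes: K' = e7 ee 00 00.
K' ⊕ ipad = d1 d8 36 36.
Inner input = d1 d8 36 36 ∥ d4 18 95 53 1a.
Inner hash: even-index sum = 650 mod 256 = 138; odd-index sum = 377 mod 256 = 121 → 8a 79.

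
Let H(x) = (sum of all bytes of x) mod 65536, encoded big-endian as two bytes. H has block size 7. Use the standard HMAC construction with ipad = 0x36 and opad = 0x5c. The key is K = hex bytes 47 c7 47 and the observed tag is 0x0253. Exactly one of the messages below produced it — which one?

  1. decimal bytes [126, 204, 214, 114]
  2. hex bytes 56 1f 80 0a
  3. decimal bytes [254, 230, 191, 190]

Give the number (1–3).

3

Key hex bytes 47 c7 47 is 3 bytes ≤ B = 7; zero-pad to 7 bytes: K' = 47 c7 47 00 00 00 00.
K' ⊕ ipad = 71 f1 71 36 36 36 36; K' ⊕ opad = 1b 9b 1b 5c 5c 5c 5c.
m1: inner = H(71 f1 71 36 36 36 36 7e cc d6 72) = 05 3d; tag = H(1b 9b 1b 5c 5c 5c 5c 05 3d) = 0283
m2: inner = H(71 f1 71 36 36 36 36 56 1f 80 0a) = 03 aa; tag = H(1b 9b 1b 5c 5c 5c 5c 03 aa) = 02ee
m3: inner = H(71 f1 71 36 36 36 36 fe e6 bf be) = 06 0c; tag = H(1b 9b 1b 5c 5c 5c 5c 06 0c) = 0253 ← matches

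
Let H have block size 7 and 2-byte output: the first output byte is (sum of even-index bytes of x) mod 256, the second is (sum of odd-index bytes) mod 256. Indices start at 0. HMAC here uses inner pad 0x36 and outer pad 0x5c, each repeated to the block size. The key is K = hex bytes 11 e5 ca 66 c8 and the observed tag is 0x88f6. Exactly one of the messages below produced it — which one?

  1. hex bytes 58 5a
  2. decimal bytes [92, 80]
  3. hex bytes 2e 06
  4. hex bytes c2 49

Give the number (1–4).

Key hex bytes 11 e5 ca 66 c8 is 5 bytes ≤ B = 7; zero-pad to 7 bytes: K' = 11 e5 ca 66 c8 00 00.
K' ⊕ ipad = 27 d3 fc 50 fe 36 36; K' ⊕ opad = 4d b9 96 3a 94 5c 5c.
m1: inner = H(27 d3 fc 50 fe 36 36 58 5a) = b1 b1; tag = H(4d b9 96 3a 94 5c 5c b1 b1) = 8400
m2: inner = H(27 d3 fc 50 fe 36 36 5c 50) = a7 b5; tag = H(4d b9 96 3a 94 5c 5c a7 b5) = 88f6 ← matches
m3: inner = H(27 d3 fc 50 fe 36 36 2e 06) = 5d 87; tag = H(4d b9 96 3a 94 5c 5c 5d 87) = 5aac
m4: inner = H(27 d3 fc 50 fe 36 36 c2 49) = a0 1b; tag = H(4d b9 96 3a 94 5c 5c a0 1b) = eeef

2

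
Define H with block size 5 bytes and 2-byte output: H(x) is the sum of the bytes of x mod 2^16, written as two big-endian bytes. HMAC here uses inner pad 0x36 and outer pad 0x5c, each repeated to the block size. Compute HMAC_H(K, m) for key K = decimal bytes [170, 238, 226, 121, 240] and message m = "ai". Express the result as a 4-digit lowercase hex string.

Key decimal bytes [170, 238, 226, 121, 240] = aa ee e2 79 f0 is exactly B = 5 bytes: K' = aa ee e2 79 f0.
K' ⊕ ipad = 9c d8 d4 4f c6.  K' ⊕ opad = f6 b2 be 25 ac.
Inner input = (K'⊕ipad) ∥ m = 9c d8 d4 4f c6 ∥ 61 69.
Inner hash: sum = 156+216+212+79+198+97+105 = 1063 → 04 27.
Outer input = (K'⊕opad) ∥ inner = f6 b2 be 25 ac ∥ 04 27.
Outer hash (tag): sum = 246+178+190+37+172+4+39 = 866 → 03 62.

0362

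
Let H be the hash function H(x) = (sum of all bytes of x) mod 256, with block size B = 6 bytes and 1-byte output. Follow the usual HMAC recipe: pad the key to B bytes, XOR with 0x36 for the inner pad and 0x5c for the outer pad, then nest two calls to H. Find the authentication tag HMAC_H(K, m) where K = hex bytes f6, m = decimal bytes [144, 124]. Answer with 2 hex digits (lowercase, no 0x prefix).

Key hex bytes f6 is 1 byte ≤ B = 6; zero-pad to 6 bytes: K' = f6 00 00 00 00 00.
K' ⊕ ipad = c0 36 36 36 36 36.  K' ⊕ opad = aa 5c 5c 5c 5c 5c.
Inner input = (K'⊕ipad) ∥ m = c0 36 36 36 36 36 ∥ 90 7c.
Inner hash: sum = 192+54+54+54+54+54+144+124 = 730; mod 256 = 218 → da.
Outer input = (K'⊕opad) ∥ inner = aa 5c 5c 5c 5c 5c ∥ da.
Outer hash (tag): sum = 170+92+92+92+92+92+218 = 848; mod 256 = 80 → 50.

50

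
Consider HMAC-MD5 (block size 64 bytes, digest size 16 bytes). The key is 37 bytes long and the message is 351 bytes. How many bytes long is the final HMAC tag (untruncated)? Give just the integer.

16

The tag is one MD5 digest: 16 bytes.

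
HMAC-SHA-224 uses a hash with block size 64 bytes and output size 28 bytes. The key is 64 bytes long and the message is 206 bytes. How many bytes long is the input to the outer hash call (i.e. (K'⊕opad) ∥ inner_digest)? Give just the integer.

92

Key is 64 ≤ 64 bytes, zero-padded: |K'| = 64.
Outer input = (K'⊕opad) ∥ H(inner) → 64 + 28 = 92 bytes.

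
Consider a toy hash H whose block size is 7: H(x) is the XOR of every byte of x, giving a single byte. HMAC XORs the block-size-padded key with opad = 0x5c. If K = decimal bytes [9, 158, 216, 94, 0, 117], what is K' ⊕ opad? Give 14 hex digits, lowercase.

55c284025c295c

Key decimal bytes [9, 158, 216, 94, 0, 117] = 09 9e d8 5e 00 75 is 6 bytes ≤ B = 7; zero-pad to 7 bytes: K' = 09 9e d8 5e 00 75 00.
XOR each byte with 0x5c: 09⊕5c=55, 9e⊕5c=c2, d8⊕5c=84, 5e⊕5c=02, 00⊕5c=5c, 75⊕5c=29, 00⊕5c=5c.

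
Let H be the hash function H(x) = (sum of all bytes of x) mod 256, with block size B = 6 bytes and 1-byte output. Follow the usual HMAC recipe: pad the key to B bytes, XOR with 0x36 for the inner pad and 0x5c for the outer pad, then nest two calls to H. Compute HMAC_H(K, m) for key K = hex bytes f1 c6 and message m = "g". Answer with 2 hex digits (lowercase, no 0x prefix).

Key hex bytes f1 c6 is 2 bytes ≤ B = 6; zero-pad to 6 bytes: K' = f1 c6 00 00 00 00.
K' ⊕ ipad = c7 f0 36 36 36 36.  K' ⊕ opad = ad 9a 5c 5c 5c 5c.
Inner input = (K'⊕ipad) ∥ m = c7 f0 36 36 36 36 ∥ 67.
Inner hash: sum = 199+240+54+54+54+54+103 = 758; mod 256 = 246 → f6.
Outer input = (K'⊕opad) ∥ inner = ad 9a 5c 5c 5c 5c ∥ f6.
Outer hash (tag): sum = 173+154+92+92+92+92+246 = 941; mod 256 = 173 → ad.

ad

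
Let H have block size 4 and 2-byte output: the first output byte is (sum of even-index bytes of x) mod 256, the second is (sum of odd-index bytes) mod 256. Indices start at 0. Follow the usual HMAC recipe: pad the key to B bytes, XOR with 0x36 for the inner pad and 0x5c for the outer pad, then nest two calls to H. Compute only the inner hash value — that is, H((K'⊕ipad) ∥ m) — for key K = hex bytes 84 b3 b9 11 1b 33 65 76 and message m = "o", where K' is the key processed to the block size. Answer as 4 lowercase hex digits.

3091

Key hex bytes 84 b3 b9 11 1b 33 65 76 is 8 bytes > B = 4, so hash it first: H(key) = bd 6d, then zero-pad to 4 bytes: K' = bd 6d 00 00.
K' ⊕ ipad = 8b 5b 36 36.
Inner input = 8b 5b 36 36 ∥ 6f.
Inner hash: even-index sum = 304 mod 256 = 48; odd-index sum = 145 mod 256 = 145 → 30 91.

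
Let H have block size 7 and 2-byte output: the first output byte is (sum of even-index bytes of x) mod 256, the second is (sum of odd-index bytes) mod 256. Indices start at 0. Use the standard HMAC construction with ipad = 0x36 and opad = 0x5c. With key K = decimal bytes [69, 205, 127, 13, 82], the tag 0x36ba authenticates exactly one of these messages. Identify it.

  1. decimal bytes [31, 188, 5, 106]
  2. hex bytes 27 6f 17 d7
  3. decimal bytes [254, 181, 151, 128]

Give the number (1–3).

1

Key decimal bytes [69, 205, 127, 13, 82] = 45 cd 7f 0d 52 is 5 bytes ≤ B = 7; zero-pad to 7 bytes: K' = 45 cd 7f 0d 52 00 00.
K' ⊕ ipad = 73 fb 49 3b 64 36 36; K' ⊕ opad = 19 91 23 51 0e 5c 5c.
m1: inner = H(73 fb 49 3b 64 36 36 1f bc 05 6a) = 7c 90; tag = H(19 91 23 51 0e 5c 5c 7c 90) = 36ba ← matches
m2: inner = H(73 fb 49 3b 64 36 36 27 6f 17 d7) = 9c aa; tag = H(19 91 23 51 0e 5c 5c 9c aa) = 50da
m3: inner = H(73 fb 49 3b 64 36 36 fe b5 97 80) = 8b 01; tag = H(19 91 23 51 0e 5c 5c 8b 01) = a7c9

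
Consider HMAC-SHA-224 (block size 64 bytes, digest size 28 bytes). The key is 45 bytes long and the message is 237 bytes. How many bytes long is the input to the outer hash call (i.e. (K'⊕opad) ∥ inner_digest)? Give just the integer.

92

Key is 45 ≤ 64 bytes, zero-padded: |K'| = 64.
Outer input = (K'⊕opad) ∥ H(inner) → 64 + 28 = 92 bytes.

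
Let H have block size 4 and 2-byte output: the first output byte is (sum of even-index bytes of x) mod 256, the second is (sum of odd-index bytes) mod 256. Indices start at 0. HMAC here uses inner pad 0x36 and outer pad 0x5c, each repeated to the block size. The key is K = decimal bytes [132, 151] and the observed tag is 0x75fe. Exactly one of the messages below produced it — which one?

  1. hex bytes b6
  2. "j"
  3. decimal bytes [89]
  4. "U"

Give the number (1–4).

Key decimal bytes [132, 151] = 84 97 is 2 bytes ≤ B = 4; zero-pad to 4 bytes: K' = 84 97 00 00.
K' ⊕ ipad = b2 a1 36 36; K' ⊕ opad = d8 cb 5c 5c.
m1: inner = H(b2 a1 36 36 b6) = 9e d7; tag = H(d8 cb 5c 5c 9e d7) = d2fe
m2: inner = H(b2 a1 36 36 6a) = 52 d7; tag = H(d8 cb 5c 5c 52 d7) = 86fe
m3: inner = H(b2 a1 36 36 59) = 41 d7; tag = H(d8 cb 5c 5c 41 d7) = 75fe ← matches
m4: inner = H(b2 a1 36 36 55) = 3d d7; tag = H(d8 cb 5c 5c 3d d7) = 71fe

3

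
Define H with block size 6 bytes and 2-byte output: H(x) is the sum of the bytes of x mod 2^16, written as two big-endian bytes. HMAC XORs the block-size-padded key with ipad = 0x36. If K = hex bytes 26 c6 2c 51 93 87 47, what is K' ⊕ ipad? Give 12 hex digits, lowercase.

Key hex bytes 26 c6 2c 51 93 87 47 is 7 bytes > B = 6, so hash it first: H(key) = 02 ca, then zero-pad to 6 bytes: K' = 02 ca 00 00 00 00.
XOR each byte with 0x36: 02⊕36=34, ca⊕36=fc, 00⊕36=36, 00⊕36=36, 00⊕36=36, 00⊕36=36.

34fc36363636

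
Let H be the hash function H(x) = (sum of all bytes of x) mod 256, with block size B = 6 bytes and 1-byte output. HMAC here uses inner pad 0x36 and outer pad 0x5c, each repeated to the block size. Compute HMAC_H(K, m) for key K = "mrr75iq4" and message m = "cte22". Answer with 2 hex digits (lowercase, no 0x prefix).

Key "mrr75iq4" = 6d 72 72 37 35 69 71 34 is 8 bytes > B = 6, so hash it first: H(key) = cb, then zero-pad to 6 bytes: K' = cb 00 00 00 00 00.
K' ⊕ ipad = fd 36 36 36 36 36.  K' ⊕ opad = 97 5c 5c 5c 5c 5c.
Inner input = (K'⊕ipad) ∥ m = fd 36 36 36 36 36 ∥ 63 74 65 32 32.
Inner hash: sum = 253+54+54+54+54+54+99+116+101+50+50 = 939; mod 256 = 171 → ab.
Outer input = (K'⊕opad) ∥ inner = 97 5c 5c 5c 5c 5c ∥ ab.
Outer hash (tag): sum = 151+92+92+92+92+92+171 = 782; mod 256 = 14 → 0e.

0e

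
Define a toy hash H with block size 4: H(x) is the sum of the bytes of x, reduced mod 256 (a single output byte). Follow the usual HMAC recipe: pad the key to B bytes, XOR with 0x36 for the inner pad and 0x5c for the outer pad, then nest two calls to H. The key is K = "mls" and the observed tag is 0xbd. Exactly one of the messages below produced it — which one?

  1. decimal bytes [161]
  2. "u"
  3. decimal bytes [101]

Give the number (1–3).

Key "mls" = 6d 6c 73 is 3 bytes ≤ B = 4; zero-pad to 4 bytes: K' = 6d 6c 73 00.
K' ⊕ ipad = 5b 5a 45 36; K' ⊕ opad = 31 30 2f 5c.
m1: inner = H(5b 5a 45 36 a1) = d1; tag = H(31 30 2f 5c d1) = bd ← matches
m2: inner = H(5b 5a 45 36 75) = a5; tag = H(31 30 2f 5c a5) = 91
m3: inner = H(5b 5a 45 36 65) = 95; tag = H(31 30 2f 5c 95) = 81

1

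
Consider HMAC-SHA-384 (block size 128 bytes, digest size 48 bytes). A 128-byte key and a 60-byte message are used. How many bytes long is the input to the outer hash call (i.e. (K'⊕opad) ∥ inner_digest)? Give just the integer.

176

Key is 128 ≤ 128 bytes, zero-padded: |K'| = 128.
Outer input = (K'⊕opad) ∥ H(inner) → 128 + 48 = 176 bytes.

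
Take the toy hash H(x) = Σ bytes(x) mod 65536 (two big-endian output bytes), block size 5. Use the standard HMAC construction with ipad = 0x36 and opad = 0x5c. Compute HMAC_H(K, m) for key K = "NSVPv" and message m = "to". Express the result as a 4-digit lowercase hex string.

Key "NSVPv" = 4e 53 56 50 76 is exactly B = 5 bytes: K' = 4e 53 56 50 76.
K' ⊕ ipad = 78 65 60 66 40.  K' ⊕ opad = 12 0f 0a 0c 2a.
Inner input = (K'⊕ipad) ∥ m = 78 65 60 66 40 ∥ 74 6f.
Inner hash: sum = 120+101+96+102+64+116+111 = 710 → 02 c6.
Outer input = (K'⊕opad) ∥ inner = 12 0f 0a 0c 2a ∥ 02 c6.
Outer hash (tag): sum = 18+15+10+12+42+2+198 = 297 → 01 29.

0129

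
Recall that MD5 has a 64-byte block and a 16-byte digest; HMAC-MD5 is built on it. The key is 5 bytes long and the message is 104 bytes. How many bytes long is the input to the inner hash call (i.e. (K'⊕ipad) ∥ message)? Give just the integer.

168

Key is 5 ≤ 64 bytes, zero-padded: |K'| = 64.
Inner input = (K'⊕ipad) ∥ m → 64 + 104 = 168 bytes.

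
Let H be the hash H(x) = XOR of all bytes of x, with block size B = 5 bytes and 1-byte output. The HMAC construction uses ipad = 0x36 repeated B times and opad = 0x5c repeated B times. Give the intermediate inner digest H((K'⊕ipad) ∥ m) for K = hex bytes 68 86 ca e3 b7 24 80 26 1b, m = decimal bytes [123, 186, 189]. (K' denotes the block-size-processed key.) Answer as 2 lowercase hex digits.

a3

Key hex bytes 68 86 ca e3 b7 24 80 26 1b is 9 bytes > B = 5, so hash it first: H(key) = e9, then zero-pad to 5 bytes: K' = e9 00 00 00 00.
K' ⊕ ipad = df 36 36 36 36.
Inner input = df 36 36 36 36 ∥ 7b ba bd.
Inner hash: XOR df⊕36⊕36⊕36⊕36⊕7b⊕ba⊕bd = a3.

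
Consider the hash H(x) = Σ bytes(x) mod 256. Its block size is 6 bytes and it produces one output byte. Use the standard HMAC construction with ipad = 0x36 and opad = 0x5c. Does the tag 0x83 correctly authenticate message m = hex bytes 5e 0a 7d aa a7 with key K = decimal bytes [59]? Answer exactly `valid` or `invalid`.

Key decimal bytes [59] = 3b is 1 byte ≤ B = 6; zero-pad to 6 bytes: K' = 3b 00 00 00 00 00.
K' ⊕ ipad = 0d 36 36 36 36 36; K' ⊕ opad = 67 5c 5c 5c 5c 5c.
Inner hash: sum = 13+54+54+54+54+54+94+10+125+170+167 = 849; mod 256 = 81 → 51.
Outer hash (recomputed tag): sum = 103+92+92+92+92+92+81 = 644; mod 256 = 132 → 84.
Recomputed tag = 84; claimed = 83 → mismatch.

invalid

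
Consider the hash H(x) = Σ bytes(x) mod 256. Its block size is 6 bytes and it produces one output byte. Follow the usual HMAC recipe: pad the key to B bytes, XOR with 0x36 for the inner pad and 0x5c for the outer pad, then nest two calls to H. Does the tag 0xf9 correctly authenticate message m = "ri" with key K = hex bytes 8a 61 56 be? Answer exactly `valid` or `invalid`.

valid

Key hex bytes 8a 61 56 be is 4 bytes ≤ B = 6; zero-pad to 6 bytes: K' = 8a 61 56 be 00 00.
K' ⊕ ipad = bc 57 60 88 36 36; K' ⊕ opad = d6 3d 0a e2 5c 5c.
Inner hash: sum = 188+87+96+136+54+54+114+105 = 834; mod 256 = 66 → 42.
Outer hash (recomputed tag): sum = 214+61+10+226+92+92+66 = 761; mod 256 = 249 → f9.
Recomputed tag = f9; claimed = f9 → match.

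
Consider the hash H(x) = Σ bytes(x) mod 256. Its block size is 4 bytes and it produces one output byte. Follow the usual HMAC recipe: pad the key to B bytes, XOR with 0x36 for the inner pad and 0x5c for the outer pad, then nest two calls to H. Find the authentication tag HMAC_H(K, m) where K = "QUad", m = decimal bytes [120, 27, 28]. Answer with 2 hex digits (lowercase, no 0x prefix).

Key "QUad" = 51 55 61 64 is exactly B = 4 bytes: K' = 51 55 61 64.
K' ⊕ ipad = 67 63 57 52.  K' ⊕ opad = 0d 09 3d 38.
Inner input = (K'⊕ipad) ∥ m = 67 63 57 52 ∥ 78 1b 1c.
Inner hash: sum = 103+99+87+82+120+27+28 = 546; mod 256 = 34 → 22.
Outer input = (K'⊕opad) ∥ inner = 0d 09 3d 38 ∥ 22.
Outer hash (tag): sum = 13+9+61+56+34 = 173 → ad.

ad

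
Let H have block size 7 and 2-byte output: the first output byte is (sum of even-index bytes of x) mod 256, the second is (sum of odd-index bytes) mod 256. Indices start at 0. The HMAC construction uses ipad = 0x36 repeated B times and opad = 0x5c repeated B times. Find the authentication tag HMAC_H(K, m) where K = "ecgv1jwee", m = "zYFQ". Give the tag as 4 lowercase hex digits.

63e7

Key "ecgv1jwee" = 65 63 67 76 31 6a 77 65 65 is 9 bytes > B = 7, so hash it first: H(key) = d9 a8, then zero-pad to 7 bytes: K' = d9 a8 00 00 00 00 00.
K' ⊕ ipad = ef 9e 36 36 36 36 36.  K' ⊕ opad = 85 f4 5c 5c 5c 5c 5c.
Inner input = (K'⊕ipad) ∥ m = ef 9e 36 36 36 36 36 ∥ 7a 59 46 51.
Inner hash: even-index sum = 571 mod 256 = 59; odd-index sum = 458 mod 256 = 202 → 3b ca.
Outer input = (K'⊕opad) ∥ inner = 85 f4 5c 5c 5c 5c 5c ∥ 3b ca.
Outer hash (tag): even-index sum = 611 mod 256 = 99; odd-index sum = 487 mod 256 = 231 → 63 e7.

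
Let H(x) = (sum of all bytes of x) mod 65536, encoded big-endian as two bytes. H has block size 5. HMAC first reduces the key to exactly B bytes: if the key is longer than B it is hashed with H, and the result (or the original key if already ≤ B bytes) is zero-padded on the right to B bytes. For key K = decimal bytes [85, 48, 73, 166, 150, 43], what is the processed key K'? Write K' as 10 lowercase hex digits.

0235000000

|K| = 6 > B = 5, so first hash the key.
H(K): sum = 85+48+73+166+150+43 = 565 → 02 35.
Zero-pad H(K) = 02 35 to 5 bytes: K' = 02 35 00 00 00.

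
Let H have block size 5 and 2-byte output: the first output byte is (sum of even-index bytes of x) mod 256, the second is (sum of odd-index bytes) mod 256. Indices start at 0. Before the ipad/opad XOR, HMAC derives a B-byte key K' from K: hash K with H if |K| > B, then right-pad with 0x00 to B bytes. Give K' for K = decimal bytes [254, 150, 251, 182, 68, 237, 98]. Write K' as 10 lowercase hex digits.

9f39000000

|K| = 7 > B = 5, so first hash the key.
H(K): even-index sum = 671 mod 256 = 159; odd-index sum = 569 mod 256 = 57 → 9f 39.
Zero-pad H(K) = 9f 39 to 5 bytes: K' = 9f 39 00 00 00.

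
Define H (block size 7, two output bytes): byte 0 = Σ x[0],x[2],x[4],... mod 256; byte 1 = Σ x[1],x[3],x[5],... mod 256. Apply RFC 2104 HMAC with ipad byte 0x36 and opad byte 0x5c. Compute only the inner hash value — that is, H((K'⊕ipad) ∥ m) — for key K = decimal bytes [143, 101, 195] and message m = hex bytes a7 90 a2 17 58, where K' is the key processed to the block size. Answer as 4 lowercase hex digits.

c160

Key decimal bytes [143, 101, 195] = 8f 65 c3 is 3 bytes ≤ B = 7; zero-pad to 7 bytes: K' = 8f 65 c3 00 00 00 00.
K' ⊕ ipad = b9 53 f5 36 36 36 36.
Inner input = b9 53 f5 36 36 36 36 ∥ a7 90 a2 17 58.
Inner hash: even-index sum = 705 mod 256 = 193; odd-index sum = 608 mod 256 = 96 → c1 60.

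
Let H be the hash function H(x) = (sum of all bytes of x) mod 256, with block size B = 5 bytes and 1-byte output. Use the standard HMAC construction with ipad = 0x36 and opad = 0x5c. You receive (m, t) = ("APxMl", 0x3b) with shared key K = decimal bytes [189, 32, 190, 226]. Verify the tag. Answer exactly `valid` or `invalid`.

Key decimal bytes [189, 32, 190, 226] = bd 20 be e2 is 4 bytes ≤ B = 5; zero-pad to 5 bytes: K' = bd 20 be e2 00.
K' ⊕ ipad = 8b 16 88 d4 36; K' ⊕ opad = e1 7c e2 be 5c.
Inner hash: sum = 139+22+136+212+54+65+80+120+77+108 = 1013; mod 256 = 245 → f5.
Outer hash (recomputed tag): sum = 225+124+226+190+92+245 = 1102; mod 256 = 78 → 4e.
Recomputed tag = 4e; claimed = 3b → mismatch.

invalid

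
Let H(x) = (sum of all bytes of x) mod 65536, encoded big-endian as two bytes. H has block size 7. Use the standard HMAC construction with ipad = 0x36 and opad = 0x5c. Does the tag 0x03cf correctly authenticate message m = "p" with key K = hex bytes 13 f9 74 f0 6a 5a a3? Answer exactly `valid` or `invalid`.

valid

Key hex bytes 13 f9 74 f0 6a 5a a3 is exactly B = 7 bytes: K' = 13 f9 74 f0 6a 5a a3.
K' ⊕ ipad = 25 cf 42 c6 5c 6c 95; K' ⊕ opad = 4f a5 28 ac 36 06 ff.
Inner hash: sum = 37+207+66+198+92+108+149+112 = 969 → 03 c9.
Outer hash (recomputed tag): sum = 79+165+40+172+54+6+255+3+201 = 975 → 03 cf.
Recomputed tag = 03cf; claimed = 03cf → match.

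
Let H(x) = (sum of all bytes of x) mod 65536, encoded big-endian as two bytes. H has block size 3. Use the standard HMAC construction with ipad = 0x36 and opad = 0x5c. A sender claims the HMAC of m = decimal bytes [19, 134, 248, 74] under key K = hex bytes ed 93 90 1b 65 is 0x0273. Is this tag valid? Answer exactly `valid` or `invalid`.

Key hex bytes ed 93 90 1b 65 is 5 bytes > B = 3, so hash it first: H(key) = 02 90, then zero-pad to 3 bytes: K' = 02 90 00.
K' ⊕ ipad = 34 a6 36; K' ⊕ opad = 5e cc 5c.
Inner hash: sum = 52+166+54+19+134+248+74 = 747 → 02 eb.
Outer hash (recomputed tag): sum = 94+204+92+2+235 = 627 → 02 73.
Recomputed tag = 0273; claimed = 0273 → match.

valid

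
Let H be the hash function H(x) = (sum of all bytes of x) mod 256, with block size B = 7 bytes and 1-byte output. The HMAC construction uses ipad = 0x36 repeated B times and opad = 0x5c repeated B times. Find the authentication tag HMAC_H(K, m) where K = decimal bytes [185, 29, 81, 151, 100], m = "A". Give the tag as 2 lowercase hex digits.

Key decimal bytes [185, 29, 81, 151, 100] = b9 1d 51 97 64 is 5 bytes ≤ B = 7; zero-pad to 7 bytes: K' = b9 1d 51 97 64 00 00.
K' ⊕ ipad = 8f 2b 67 a1 52 36 36.  K' ⊕ opad = e5 41 0d cb 38 5c 5c.
Inner input = (K'⊕ipad) ∥ m = 8f 2b 67 a1 52 36 36 ∥ 41.
Inner hash: sum = 143+43+103+161+82+54+54+65 = 705; mod 256 = 193 → c1.
Outer input = (K'⊕opad) ∥ inner = e5 41 0d cb 38 5c 5c ∥ c1.
Outer hash (tag): sum = 229+65+13+203+56+92+92+193 = 943; mod 256 = 175 → af.

af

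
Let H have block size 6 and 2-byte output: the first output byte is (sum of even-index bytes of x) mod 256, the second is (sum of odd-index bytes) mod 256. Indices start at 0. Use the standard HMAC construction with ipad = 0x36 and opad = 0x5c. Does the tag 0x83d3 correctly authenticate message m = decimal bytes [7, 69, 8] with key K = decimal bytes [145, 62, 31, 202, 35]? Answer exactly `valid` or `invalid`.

valid

Key decimal bytes [145, 62, 31, 202, 35] = 91 3e 1f ca 23 is 5 bytes ≤ B = 6; zero-pad to 6 bytes: K' = 91 3e 1f ca 23 00.
K' ⊕ ipad = a7 08 29 fc 15 36; K' ⊕ opad = cd 62 43 96 7f 5c.
Inner hash: even-index sum = 244 mod 256 = 244; odd-index sum = 383 mod 256 = 127 → f4 7f.
Outer hash (recomputed tag): even-index sum = 643 mod 256 = 131; odd-index sum = 467 mod 256 = 211 → 83 d3.
Recomputed tag = 83d3; claimed = 83d3 → match.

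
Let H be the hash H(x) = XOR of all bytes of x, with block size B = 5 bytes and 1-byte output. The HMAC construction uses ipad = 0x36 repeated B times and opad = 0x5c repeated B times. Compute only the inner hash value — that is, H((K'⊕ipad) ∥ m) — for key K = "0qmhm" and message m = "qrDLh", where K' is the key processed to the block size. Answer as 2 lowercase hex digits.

7c

Key "0qmhm" = 30 71 6d 68 6d is exactly B = 5 bytes: K' = 30 71 6d 68 6d.
K' ⊕ ipad = 06 47 5b 5e 5b.
Inner input = 06 47 5b 5e 5b ∥ 71 72 44 4c 68.
Inner hash: XOR 06⊕47⊕5b⊕5e⊕5b⊕71⊕72⊕44⊕4c⊕68 = 7c.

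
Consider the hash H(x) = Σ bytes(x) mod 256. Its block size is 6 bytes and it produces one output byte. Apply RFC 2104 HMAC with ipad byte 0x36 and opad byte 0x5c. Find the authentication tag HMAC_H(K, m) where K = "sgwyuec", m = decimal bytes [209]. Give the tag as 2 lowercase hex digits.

37

Key "sgwyuec" = 73 67 77 79 75 65 63 is 7 bytes > B = 6, so hash it first: H(key) = 07, then zero-pad to 6 bytes: K' = 07 00 00 00 00 00.
K' ⊕ ipad = 31 36 36 36 36 36.  K' ⊕ opad = 5b 5c 5c 5c 5c 5c.
Inner input = (K'⊕ipad) ∥ m = 31 36 36 36 36 36 ∥ d1.
Inner hash: sum = 49+54+54+54+54+54+209 = 528; mod 256 = 16 → 10.
Outer input = (K'⊕opad) ∥ inner = 5b 5c 5c 5c 5c 5c ∥ 10.
Outer hash (tag): sum = 91+92+92+92+92+92+16 = 567; mod 256 = 55 → 37.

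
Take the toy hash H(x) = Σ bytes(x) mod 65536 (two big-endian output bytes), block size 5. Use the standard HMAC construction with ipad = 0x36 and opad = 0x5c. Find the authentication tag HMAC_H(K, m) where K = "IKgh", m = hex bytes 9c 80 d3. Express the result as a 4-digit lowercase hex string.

01ca

Key "IKgh" = 49 4b 67 68 is 4 bytes ≤ B = 5; zero-pad to 5 bytes: K' = 49 4b 67 68 00.
K' ⊕ ipad = 7f 7d 51 5e 36.  K' ⊕ opad = 15 17 3b 34 5c.
Inner input = (K'⊕ipad) ∥ m = 7f 7d 51 5e 36 ∥ 9c 80 d3.
Inner hash: sum = 127+125+81+94+54+156+128+211 = 976 → 03 d0.
Outer input = (K'⊕opad) ∥ inner = 15 17 3b 34 5c ∥ 03 d0.
Outer hash (tag): sum = 21+23+59+52+92+3+208 = 458 → 01 ca.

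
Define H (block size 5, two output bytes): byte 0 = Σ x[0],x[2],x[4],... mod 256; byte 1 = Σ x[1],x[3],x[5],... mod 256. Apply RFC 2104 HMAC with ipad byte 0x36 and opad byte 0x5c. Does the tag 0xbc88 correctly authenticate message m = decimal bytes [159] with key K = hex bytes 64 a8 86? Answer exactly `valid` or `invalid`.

Key hex bytes 64 a8 86 is 3 bytes ≤ B = 5; zero-pad to 5 bytes: K' = 64 a8 86 00 00.
K' ⊕ ipad = 52 9e b0 36 36; K' ⊕ opad = 38 f4 da 5c 5c.
Inner hash: even-index sum = 312 mod 256 = 56; odd-index sum = 371 mod 256 = 115 → 38 73.
Outer hash (recomputed tag): even-index sum = 481 mod 256 = 225; odd-index sum = 392 mod 256 = 136 → e1 88.
Recomputed tag = e188; claimed = bc88 → mismatch.

invalid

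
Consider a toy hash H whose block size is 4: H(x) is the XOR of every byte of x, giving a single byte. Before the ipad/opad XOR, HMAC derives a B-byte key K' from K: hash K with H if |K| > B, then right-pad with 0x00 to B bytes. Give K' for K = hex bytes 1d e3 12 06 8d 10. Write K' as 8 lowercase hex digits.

77000000

|K| = 6 > B = 4, so first hash the key.
H(K): XOR 1d⊕e3⊕12⊕06⊕8d⊕10 = 77.
Zero-pad H(K) = 77 to 4 bytes: K' = 77 00 00 00.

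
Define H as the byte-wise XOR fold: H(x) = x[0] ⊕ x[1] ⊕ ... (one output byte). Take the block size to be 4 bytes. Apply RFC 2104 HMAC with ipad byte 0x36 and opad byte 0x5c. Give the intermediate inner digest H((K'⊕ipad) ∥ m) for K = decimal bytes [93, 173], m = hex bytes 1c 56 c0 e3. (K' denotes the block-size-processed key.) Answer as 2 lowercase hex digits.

Key decimal bytes [93, 173] = 5d ad is 2 bytes ≤ B = 4; zero-pad to 4 bytes: K' = 5d ad 00 00.
K' ⊕ ipad = 6b 9b 36 36.
Inner input = 6b 9b 36 36 ∥ 1c 56 c0 e3.
Inner hash: XOR 6b⊕9b⊕36⊕36⊕1c⊕56⊕c0⊕e3 = 99.

99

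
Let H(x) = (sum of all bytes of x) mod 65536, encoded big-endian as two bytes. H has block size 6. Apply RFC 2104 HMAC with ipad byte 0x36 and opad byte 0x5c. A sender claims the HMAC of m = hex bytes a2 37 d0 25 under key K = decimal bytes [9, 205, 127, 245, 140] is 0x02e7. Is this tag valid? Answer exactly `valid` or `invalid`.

valid

Key decimal bytes [9, 205, 127, 245, 140] = 09 cd 7f f5 8c is 5 bytes ≤ B = 6; zero-pad to 6 bytes: K' = 09 cd 7f f5 8c 00.
K' ⊕ ipad = 3f fb 49 c3 ba 36; K' ⊕ opad = 55 91 23 a9 d0 5c.
Inner hash: sum = 63+251+73+195+186+54+162+55+208+37 = 1284 → 05 04.
Outer hash (recomputed tag): sum = 85+145+35+169+208+92+5+4 = 743 → 02 e7.
Recomputed tag = 02e7; claimed = 02e7 → match.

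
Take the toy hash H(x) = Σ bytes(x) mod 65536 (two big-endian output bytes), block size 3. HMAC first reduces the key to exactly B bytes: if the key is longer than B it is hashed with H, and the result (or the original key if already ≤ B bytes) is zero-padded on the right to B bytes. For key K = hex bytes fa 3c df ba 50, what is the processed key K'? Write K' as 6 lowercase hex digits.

|K| = 5 > B = 3, so first hash the key.
H(K): sum = 250+60+223+186+80 = 799 → 03 1f.
Zero-pad H(K) = 03 1f to 3 bytes: K' = 03 1f 00.

031f00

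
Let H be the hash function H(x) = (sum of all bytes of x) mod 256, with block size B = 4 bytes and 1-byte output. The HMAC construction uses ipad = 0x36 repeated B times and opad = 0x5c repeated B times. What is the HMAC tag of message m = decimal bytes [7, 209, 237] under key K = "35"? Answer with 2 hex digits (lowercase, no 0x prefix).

Key "35" = 33 35 is 2 bytes ≤ B = 4; zero-pad to 4 bytes: K' = 33 35 00 00.
K' ⊕ ipad = 05 03 36 36.  K' ⊕ opad = 6f 69 5c 5c.
Inner input = (K'⊕ipad) ∥ m = 05 03 36 36 ∥ 07 d1 ed.
Inner hash: sum = 5+3+54+54+7+209+237 = 569; mod 256 = 57 → 39.
Outer input = (K'⊕opad) ∥ inner = 6f 69 5c 5c ∥ 39.
Outer hash (tag): sum = 111+105+92+92+57 = 457; mod 256 = 201 → c9.

c9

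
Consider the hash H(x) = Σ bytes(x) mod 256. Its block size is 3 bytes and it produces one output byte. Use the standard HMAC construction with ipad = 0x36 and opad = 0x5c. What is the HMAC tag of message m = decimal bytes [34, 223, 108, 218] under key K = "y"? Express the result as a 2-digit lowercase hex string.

df

Key "y" = 79 is 1 byte ≤ B = 3; zero-pad to 3 bytes: K' = 79 00 00.
K' ⊕ ipad = 4f 36 36.  K' ⊕ opad = 25 5c 5c.
Inner input = (K'⊕ipad) ∥ m = 4f 36 36 ∥ 22 df 6c da.
Inner hash: sum = 79+54+54+34+223+108+218 = 770; mod 256 = 2 → 02.
Outer input = (K'⊕opad) ∥ inner = 25 5c 5c ∥ 02.
Outer hash (tag): sum = 37+92+92+2 = 223 → df.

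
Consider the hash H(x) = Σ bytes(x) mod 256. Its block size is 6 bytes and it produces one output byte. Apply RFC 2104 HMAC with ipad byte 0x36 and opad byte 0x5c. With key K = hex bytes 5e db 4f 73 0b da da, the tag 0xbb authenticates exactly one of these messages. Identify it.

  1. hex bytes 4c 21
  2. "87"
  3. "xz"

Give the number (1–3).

2

Key hex bytes 5e db 4f 73 0b da da is 7 bytes > B = 6, so hash it first: H(key) = ba, then zero-pad to 6 bytes: K' = ba 00 00 00 00 00.
K' ⊕ ipad = 8c 36 36 36 36 36; K' ⊕ opad = e6 5c 5c 5c 5c 5c.
m1: inner = H(8c 36 36 36 36 36 4c 21) = 07; tag = H(e6 5c 5c 5c 5c 5c 07) = b9
m2: inner = H(8c 36 36 36 36 36 38 37) = 09; tag = H(e6 5c 5c 5c 5c 5c 09) = bb ← matches
m3: inner = H(8c 36 36 36 36 36 78 7a) = 8c; tag = H(e6 5c 5c 5c 5c 5c 8c) = 3e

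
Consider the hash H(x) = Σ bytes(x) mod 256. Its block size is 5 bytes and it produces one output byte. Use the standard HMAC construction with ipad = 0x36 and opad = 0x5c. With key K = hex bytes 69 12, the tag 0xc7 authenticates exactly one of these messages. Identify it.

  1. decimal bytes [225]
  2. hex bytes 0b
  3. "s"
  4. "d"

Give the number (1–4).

Key hex bytes 69 12 is 2 bytes ≤ B = 5; zero-pad to 5 bytes: K' = 69 12 00 00 00.
K' ⊕ ipad = 5f 24 36 36 36; K' ⊕ opad = 35 4e 5c 5c 5c.
m1: inner = H(5f 24 36 36 36 e1) = 06; tag = H(35 4e 5c 5c 5c 06) = 9d
m2: inner = H(5f 24 36 36 36 0b) = 30; tag = H(35 4e 5c 5c 5c 30) = c7 ← matches
m3: inner = H(5f 24 36 36 36 73) = 98; tag = H(35 4e 5c 5c 5c 98) = 2f
m4: inner = H(5f 24 36 36 36 64) = 89; tag = H(35 4e 5c 5c 5c 89) = 20

2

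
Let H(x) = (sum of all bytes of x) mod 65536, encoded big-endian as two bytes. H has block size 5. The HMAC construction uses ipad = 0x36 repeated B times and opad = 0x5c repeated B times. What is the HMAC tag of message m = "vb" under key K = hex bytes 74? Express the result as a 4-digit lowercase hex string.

028b

Key hex bytes 74 is 1 byte ≤ B = 5; zero-pad to 5 bytes: K' = 74 00 00 00 00.
K' ⊕ ipad = 42 36 36 36 36.  K' ⊕ opad = 28 5c 5c 5c 5c.
Inner input = (K'⊕ipad) ∥ m = 42 36 36 36 36 ∥ 76 62.
Inner hash: sum = 66+54+54+54+54+118+98 = 498 → 01 f2.
Outer input = (K'⊕opad) ∥ inner = 28 5c 5c 5c 5c ∥ 01 f2.
Outer hash (tag): sum = 40+92+92+92+92+1+242 = 651 → 02 8b.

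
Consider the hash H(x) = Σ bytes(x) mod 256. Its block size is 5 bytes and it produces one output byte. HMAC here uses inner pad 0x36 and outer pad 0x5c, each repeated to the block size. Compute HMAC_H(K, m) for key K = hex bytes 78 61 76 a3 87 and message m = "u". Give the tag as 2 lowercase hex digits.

Key hex bytes 78 61 76 a3 87 is exactly B = 5 bytes: K' = 78 61 76 a3 87.
K' ⊕ ipad = 4e 57 40 95 b1.  K' ⊕ opad = 24 3d 2a ff db.
Inner input = (K'⊕ipad) ∥ m = 4e 57 40 95 b1 ∥ 75.
Inner hash: sum = 78+87+64+149+177+117 = 672; mod 256 = 160 → a0.
Outer input = (K'⊕opad) ∥ inner = 24 3d 2a ff db ∥ a0.
Outer hash (tag): sum = 36+61+42+255+219+160 = 773; mod 256 = 5 → 05.

05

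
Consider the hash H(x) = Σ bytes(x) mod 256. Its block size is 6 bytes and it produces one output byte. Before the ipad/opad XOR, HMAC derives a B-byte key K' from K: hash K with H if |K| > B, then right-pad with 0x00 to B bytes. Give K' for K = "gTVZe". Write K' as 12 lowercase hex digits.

6754565a6500

Key "gTVZe" = 67 54 56 5a 65 is 5 bytes ≤ B = 6; zero-pad to 6 bytes: K' = 67 54 56 5a 65 00.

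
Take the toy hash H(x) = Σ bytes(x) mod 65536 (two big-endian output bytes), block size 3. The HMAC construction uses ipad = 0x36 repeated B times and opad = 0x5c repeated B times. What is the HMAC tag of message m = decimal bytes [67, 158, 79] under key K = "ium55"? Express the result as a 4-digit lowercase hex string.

01c4

Key "ium55" = 69 75 6d 35 35 is 5 bytes > B = 3, so hash it first: H(key) = 01 b5, then zero-pad to 3 bytes: K' = 01 b5 00.
K' ⊕ ipad = 37 83 36.  K' ⊕ opad = 5d e9 5c.
Inner input = (K'⊕ipad) ∥ m = 37 83 36 ∥ 43 9e 4f.
Inner hash: sum = 55+131+54+67+158+79 = 544 → 02 20.
Outer input = (K'⊕opad) ∥ inner = 5d e9 5c ∥ 02 20.
Outer hash (tag): sum = 93+233+92+2+32 = 452 → 01 c4.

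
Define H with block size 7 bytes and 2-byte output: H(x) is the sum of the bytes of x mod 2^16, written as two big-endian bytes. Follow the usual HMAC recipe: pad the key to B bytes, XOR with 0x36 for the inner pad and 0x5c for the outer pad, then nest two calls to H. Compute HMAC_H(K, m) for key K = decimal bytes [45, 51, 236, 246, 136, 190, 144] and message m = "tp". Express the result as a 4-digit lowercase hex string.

Key decimal bytes [45, 51, 236, 246, 136, 190, 144] = 2d 33 ec f6 88 be 90 is exactly B = 7 bytes: K' = 2d 33 ec f6 88 be 90.
K' ⊕ ipad = 1b 05 da c0 be 88 a6.  K' ⊕ opad = 71 6f b0 aa d4 e2 cc.
Inner input = (K'⊕ipad) ∥ m = 1b 05 da c0 be 88 a6 ∥ 74 70.
Inner hash: sum = 27+5+218+192+190+136+166+116+112 = 1162 → 04 8a.
Outer input = (K'⊕opad) ∥ inner = 71 6f b0 aa d4 e2 cc ∥ 04 8a.
Outer hash (tag): sum = 113+111+176+170+212+226+204+4+138 = 1354 → 05 4a.

054a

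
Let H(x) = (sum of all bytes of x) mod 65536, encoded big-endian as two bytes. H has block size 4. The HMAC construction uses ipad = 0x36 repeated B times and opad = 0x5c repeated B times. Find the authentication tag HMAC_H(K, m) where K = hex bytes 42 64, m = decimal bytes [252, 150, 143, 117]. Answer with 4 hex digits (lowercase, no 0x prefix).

Key hex bytes 42 64 is 2 bytes ≤ B = 4; zero-pad to 4 bytes: K' = 42 64 00 00.
K' ⊕ ipad = 74 52 36 36.  K' ⊕ opad = 1e 38 5c 5c.
Inner input = (K'⊕ipad) ∥ m = 74 52 36 36 ∥ fc 96 8f 75.
Inner hash: sum = 116+82+54+54+252+150+143+117 = 968 → 03 c8.
Outer input = (K'⊕opad) ∥ inner = 1e 38 5c 5c ∥ 03 c8.
Outer hash (tag): sum = 30+56+92+92+3+200 = 473 → 01 d9.

01d9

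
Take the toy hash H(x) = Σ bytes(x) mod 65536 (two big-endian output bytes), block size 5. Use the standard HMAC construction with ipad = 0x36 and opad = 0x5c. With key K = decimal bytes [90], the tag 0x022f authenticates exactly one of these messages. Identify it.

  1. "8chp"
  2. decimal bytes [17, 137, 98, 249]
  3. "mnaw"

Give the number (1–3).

1

Key decimal bytes [90] = 5a is 1 byte ≤ B = 5; zero-pad to 5 bytes: K' = 5a 00 00 00 00.
K' ⊕ ipad = 6c 36 36 36 36; K' ⊕ opad = 06 5c 5c 5c 5c.
m1: inner = H(6c 36 36 36 36 38 63 68 70) = 02 b7; tag = H(06 5c 5c 5c 5c 02 b7) = 022f ← matches
m2: inner = H(6c 36 36 36 36 11 89 62 f9) = 03 39; tag = H(06 5c 5c 5c 5c 03 39) = 01b2
m3: inner = H(6c 36 36 36 36 6d 6e 61 77) = 02 f7; tag = H(06 5c 5c 5c 5c 02 f7) = 026f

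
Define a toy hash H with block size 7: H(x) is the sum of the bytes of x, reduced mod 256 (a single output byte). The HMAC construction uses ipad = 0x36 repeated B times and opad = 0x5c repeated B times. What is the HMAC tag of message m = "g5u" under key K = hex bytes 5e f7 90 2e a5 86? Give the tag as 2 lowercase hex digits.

8b

Key hex bytes 5e f7 90 2e a5 86 is 6 bytes ≤ B = 7; zero-pad to 7 bytes: K' = 5e f7 90 2e a5 86 00.
K' ⊕ ipad = 68 c1 a6 18 93 b0 36.  K' ⊕ opad = 02 ab cc 72 f9 da 5c.
Inner input = (K'⊕ipad) ∥ m = 68 c1 a6 18 93 b0 36 ∥ 67 35 75.
Inner hash: sum = 104+193+166+24+147+176+54+103+53+117 = 1137; mod 256 = 113 → 71.
Outer input = (K'⊕opad) ∥ inner = 02 ab cc 72 f9 da 5c ∥ 71.
Outer hash (tag): sum = 2+171+204+114+249+218+92+113 = 1163; mod 256 = 139 → 8b.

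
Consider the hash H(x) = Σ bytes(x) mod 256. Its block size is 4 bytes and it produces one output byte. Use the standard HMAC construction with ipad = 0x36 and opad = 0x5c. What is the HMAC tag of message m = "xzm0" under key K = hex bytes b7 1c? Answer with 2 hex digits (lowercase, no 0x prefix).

89

Key hex bytes b7 1c is 2 bytes ≤ B = 4; zero-pad to 4 bytes: K' = b7 1c 00 00.
K' ⊕ ipad = 81 2a 36 36.  K' ⊕ opad = eb 40 5c 5c.
Inner input = (K'⊕ipad) ∥ m = 81 2a 36 36 ∥ 78 7a 6d 30.
Inner hash: sum = 129+42+54+54+120+122+109+48 = 678; mod 256 = 166 → a6.
Outer input = (K'⊕opad) ∥ inner = eb 40 5c 5c ∥ a6.
Outer hash (tag): sum = 235+64+92+92+166 = 649; mod 256 = 137 → 89.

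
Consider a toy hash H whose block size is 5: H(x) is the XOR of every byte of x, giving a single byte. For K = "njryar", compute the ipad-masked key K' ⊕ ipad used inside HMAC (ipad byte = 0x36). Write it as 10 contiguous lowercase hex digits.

Key "njryar" = 6e 6a 72 79 61 72 is 6 bytes > B = 5, so hash it first: H(key) = 1c, then zero-pad to 5 bytes: K' = 1c 00 00 00 00.
XOR each byte with 0x36: 1c⊕36=2a, 00⊕36=36, 00⊕36=36, 00⊕36=36, 00⊕36=36.

2a36363636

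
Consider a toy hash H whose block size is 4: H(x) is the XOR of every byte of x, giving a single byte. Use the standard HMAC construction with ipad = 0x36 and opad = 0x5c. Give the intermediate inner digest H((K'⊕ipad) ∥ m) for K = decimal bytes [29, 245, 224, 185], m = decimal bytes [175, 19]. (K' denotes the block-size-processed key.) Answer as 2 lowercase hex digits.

Key decimal bytes [29, 245, 224, 185] = 1d f5 e0 b9 is exactly B = 4 bytes: K' = 1d f5 e0 b9.
K' ⊕ ipad = 2b c3 d6 8f.
Inner input = 2b c3 d6 8f ∥ af 13.
Inner hash: XOR 2b⊕c3⊕d6⊕8f⊕af⊕13 = 0d.

0d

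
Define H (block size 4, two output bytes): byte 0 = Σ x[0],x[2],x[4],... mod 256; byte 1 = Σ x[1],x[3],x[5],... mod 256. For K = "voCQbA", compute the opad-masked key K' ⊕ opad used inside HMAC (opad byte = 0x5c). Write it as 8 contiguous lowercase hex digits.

475d5c5c

Key "voCQbA" = 76 6f 43 51 62 41 is 6 bytes > B = 4, so hash it first: H(key) = 1b 01, then zero-pad to 4 bytes: K' = 1b 01 00 00.
XOR each byte with 0x5c: 1b⊕5c=47, 01⊕5c=5d, 00⊕5c=5c, 00⊕5c=5c.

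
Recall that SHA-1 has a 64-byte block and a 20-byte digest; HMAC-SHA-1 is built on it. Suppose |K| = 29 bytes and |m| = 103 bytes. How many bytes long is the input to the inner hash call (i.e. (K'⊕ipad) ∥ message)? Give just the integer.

167

Key is 29 ≤ 64 bytes, zero-padded: |K'| = 64.
Inner input = (K'⊕ipad) ∥ m → 64 + 103 = 167 bytes.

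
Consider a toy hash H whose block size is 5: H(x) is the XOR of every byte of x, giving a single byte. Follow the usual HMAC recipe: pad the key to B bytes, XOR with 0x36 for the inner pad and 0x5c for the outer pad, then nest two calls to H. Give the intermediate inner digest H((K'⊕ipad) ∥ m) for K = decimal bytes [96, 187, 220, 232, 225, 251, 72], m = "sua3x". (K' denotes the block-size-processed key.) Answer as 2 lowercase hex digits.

a7

Key decimal bytes [96, 187, 220, 232, 225, 251, 72] = 60 bb dc e8 e1 fb 48 is 7 bytes > B = 5, so hash it first: H(key) = bd, then zero-pad to 5 bytes: K' = bd 00 00 00 00.
K' ⊕ ipad = 8b 36 36 36 36.
Inner input = 8b 36 36 36 36 ∥ 73 75 61 33 78.
Inner hash: XOR 8b⊕36⊕36⊕36⊕36⊕73⊕75⊕61⊕33⊕78 = a7.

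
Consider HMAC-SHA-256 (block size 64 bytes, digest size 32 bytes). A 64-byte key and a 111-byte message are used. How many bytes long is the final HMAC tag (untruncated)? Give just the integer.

The tag is one SHA-256 digest: 32 bytes.

32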